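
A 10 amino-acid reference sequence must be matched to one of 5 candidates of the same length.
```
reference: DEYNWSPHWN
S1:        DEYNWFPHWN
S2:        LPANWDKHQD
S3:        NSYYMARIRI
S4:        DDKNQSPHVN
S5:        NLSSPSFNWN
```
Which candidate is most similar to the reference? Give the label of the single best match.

S1

S1 differs at 1 position; S2 differs at 7 positions; S3 differs at 9 positions; S4 differs at 4 positions; S5 differs at 7 positions. The closest is S1.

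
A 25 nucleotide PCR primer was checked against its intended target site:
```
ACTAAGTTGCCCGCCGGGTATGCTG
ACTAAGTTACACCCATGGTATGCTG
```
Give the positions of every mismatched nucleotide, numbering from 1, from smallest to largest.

Scanning 1-based: 9: G/A; 11: C/A; 13: G/C; 15: C/A; 16: G/T.

9, 11, 13, 15, 16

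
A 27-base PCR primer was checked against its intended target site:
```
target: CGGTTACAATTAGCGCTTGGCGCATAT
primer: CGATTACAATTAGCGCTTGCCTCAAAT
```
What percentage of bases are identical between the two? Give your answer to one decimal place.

85.2%

4 positions differ (3, 20, 22, 25), so 23 of 27 match: 23/27 = 85.19%.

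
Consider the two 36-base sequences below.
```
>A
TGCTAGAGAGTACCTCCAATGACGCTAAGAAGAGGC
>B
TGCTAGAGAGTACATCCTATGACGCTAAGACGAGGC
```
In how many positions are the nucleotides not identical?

3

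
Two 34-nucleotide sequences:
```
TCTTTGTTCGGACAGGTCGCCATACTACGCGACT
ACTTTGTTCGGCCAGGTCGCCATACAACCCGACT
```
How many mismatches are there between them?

4

Comparing position by position, 4 bases differ: 1 (T/A), 12 (A/C), 26 (T/A), 29 (G/C).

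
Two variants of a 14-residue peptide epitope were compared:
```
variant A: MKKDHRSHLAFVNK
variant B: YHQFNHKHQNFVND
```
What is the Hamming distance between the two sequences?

The sequences differ at positions 1, 2, 3, 4, 5, 6, 7, 9, 10, 14 (1-based) — 10 in total.

10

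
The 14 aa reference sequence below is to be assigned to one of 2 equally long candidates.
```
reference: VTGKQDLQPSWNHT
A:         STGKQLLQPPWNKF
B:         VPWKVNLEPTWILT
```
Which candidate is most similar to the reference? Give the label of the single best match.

Hamming distances to reference — A: 5; B: 8.
Smallest is A with 5 mismatches.

A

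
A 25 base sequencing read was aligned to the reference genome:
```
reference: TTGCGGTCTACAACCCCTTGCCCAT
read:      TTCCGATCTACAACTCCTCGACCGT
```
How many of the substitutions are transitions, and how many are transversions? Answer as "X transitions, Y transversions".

4 transitions, 2 transversions

Transitions (purine↔purine or pyrimidine↔pyrimidine): 6 G→A, 15 C→T, 19 T→C, 24 A→G.
Transversions (purine↔pyrimidine): 3 G→C, 21 C→A.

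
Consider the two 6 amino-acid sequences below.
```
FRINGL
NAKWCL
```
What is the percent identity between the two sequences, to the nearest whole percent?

5 positions differ (1, 2, 3, 4, 5), so 1 of 6 match: 1/6 = 16.67%.

17%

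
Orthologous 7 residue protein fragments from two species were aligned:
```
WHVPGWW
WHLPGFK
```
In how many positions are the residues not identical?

Mismatches (1-based): position 3: V→L; position 6: W→F; position 7: W→K.

3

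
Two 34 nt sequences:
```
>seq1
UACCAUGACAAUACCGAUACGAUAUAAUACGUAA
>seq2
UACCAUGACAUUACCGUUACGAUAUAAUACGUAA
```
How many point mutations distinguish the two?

2

The sequences differ at sites 11, 17 (1-based) — 2 in total.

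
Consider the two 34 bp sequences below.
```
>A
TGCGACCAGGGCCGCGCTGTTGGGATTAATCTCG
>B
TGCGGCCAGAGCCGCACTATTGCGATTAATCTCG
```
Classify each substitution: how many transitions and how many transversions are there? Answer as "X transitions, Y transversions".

Mismatches (1-based):
position 5: A→G (purine→purine, transition)
position 10: G→A (purine→purine, transition)
position 16: G→A (purine→purine, transition)
position 19: G→A (purine→purine, transition)
position 23: G→C (purine→pyrimidine, transversion)

4 transitions, 1 transversion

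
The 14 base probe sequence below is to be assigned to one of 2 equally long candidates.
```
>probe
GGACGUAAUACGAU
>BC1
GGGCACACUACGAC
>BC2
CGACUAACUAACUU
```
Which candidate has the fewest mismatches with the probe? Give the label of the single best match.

Hamming distances to probe — BC1: 5; BC2: 7.
Smallest is BC1 with 5 mismatches.

BC1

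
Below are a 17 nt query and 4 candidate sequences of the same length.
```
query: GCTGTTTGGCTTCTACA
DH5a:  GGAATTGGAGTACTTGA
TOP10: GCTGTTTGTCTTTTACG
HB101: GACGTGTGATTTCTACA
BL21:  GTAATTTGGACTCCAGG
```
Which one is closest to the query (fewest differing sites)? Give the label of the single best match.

TOP10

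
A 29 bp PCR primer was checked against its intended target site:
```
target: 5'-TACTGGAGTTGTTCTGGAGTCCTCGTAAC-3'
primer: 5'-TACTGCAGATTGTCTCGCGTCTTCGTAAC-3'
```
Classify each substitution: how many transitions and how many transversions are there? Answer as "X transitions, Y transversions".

1 transition, 6 transversions

Mismatches (1-based):
site 6: G→C (purine→pyrimidine, transversion)
site 9: T→A (pyrimidine→purine, transversion)
site 11: G→T (purine→pyrimidine, transversion)
site 12: T→G (pyrimidine→purine, transversion)
site 16: G→C (purine→pyrimidine, transversion)
site 18: A→C (purine→pyrimidine, transversion)
site 22: C→T (pyrimidine→pyrimidine, transition)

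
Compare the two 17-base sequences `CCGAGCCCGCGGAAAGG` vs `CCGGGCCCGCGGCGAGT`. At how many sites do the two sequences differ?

4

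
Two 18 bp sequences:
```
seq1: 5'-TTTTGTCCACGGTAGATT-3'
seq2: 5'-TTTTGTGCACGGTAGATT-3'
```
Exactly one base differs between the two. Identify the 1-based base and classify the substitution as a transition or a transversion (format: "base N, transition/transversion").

base 7, transversion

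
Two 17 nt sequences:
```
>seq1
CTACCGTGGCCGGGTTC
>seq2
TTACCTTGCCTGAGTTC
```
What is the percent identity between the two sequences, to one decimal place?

70.6%

Mismatches at positions 1, 6, 9, 11, 13 (1-based): 5 of 17.
Identical positions: 12/17 = 70.59% → 70.6%.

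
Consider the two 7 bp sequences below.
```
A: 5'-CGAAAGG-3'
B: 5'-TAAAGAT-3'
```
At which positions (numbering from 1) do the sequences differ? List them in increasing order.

1, 2, 5, 6, 7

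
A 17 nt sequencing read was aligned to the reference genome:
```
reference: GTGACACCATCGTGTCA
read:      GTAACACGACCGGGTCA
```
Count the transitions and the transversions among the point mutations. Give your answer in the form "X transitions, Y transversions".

2 transitions, 2 transversions

Mismatches (1-based):
position 3: G→A (purine→purine, transition)
position 8: C→G (pyrimidine→purine, transversion)
position 10: T→C (pyrimidine→pyrimidine, transition)
position 13: T→G (pyrimidine→purine, transversion)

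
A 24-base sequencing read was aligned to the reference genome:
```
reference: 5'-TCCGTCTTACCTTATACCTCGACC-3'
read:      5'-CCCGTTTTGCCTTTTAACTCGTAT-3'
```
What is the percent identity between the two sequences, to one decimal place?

66.7%

Mismatches at positions 1, 6, 9, 14, 17, 22, 23, 24 (1-based): 8 of 24.
Identical positions: 16/24 = 66.67% → 66.7%.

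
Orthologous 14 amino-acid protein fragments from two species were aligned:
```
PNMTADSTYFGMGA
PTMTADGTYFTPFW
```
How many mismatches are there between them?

Mismatches (1-based): position 2: N→T; position 7: S→G; position 11: G→T; position 12: M→P; position 13: G→F; position 14: A→W.

6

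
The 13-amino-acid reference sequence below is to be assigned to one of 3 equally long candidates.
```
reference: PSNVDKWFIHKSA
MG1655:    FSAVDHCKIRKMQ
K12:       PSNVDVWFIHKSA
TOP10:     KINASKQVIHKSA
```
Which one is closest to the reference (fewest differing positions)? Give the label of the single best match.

Hamming distances to reference — MG1655: 8; K12: 1; TOP10: 6.
Smallest is K12 with 1 mismatch.

K12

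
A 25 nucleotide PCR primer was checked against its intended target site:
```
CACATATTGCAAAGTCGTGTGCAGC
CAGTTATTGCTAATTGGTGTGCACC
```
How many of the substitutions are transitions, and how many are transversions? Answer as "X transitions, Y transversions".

Mismatches (1-based):
site 3: C→G (pyrimidine→purine, transversion)
site 4: A→T (purine→pyrimidine, transversion)
site 11: A→T (purine→pyrimidine, transversion)
site 14: G→T (purine→pyrimidine, transversion)
site 16: C→G (pyrimidine→purine, transversion)
site 24: G→C (purine→pyrimidine, transversion)

0 transitions, 6 transversions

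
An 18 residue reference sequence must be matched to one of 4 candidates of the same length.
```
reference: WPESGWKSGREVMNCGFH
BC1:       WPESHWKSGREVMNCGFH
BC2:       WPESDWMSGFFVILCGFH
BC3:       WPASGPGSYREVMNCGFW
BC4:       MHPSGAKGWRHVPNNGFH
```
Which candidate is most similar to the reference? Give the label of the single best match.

BC1

Hamming distances to reference — BC1: 1; BC2: 6; BC3: 5; BC4: 9.
Smallest is BC1 with 1 mismatch.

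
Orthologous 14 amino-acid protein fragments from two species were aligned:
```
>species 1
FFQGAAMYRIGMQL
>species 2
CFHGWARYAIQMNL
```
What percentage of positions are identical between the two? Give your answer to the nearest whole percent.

7 positions differ (1, 3, 5, 7, 9, 11, 13), so 7 of 14 match: 7/14 = 50%.

50%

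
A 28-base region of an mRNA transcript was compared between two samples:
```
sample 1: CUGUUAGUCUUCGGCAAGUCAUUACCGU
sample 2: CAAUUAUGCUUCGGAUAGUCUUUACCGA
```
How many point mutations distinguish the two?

The sequences differ at sites 2, 3, 7, 8, 15, 16, 21, 28 (1-based) — 8 in total.

8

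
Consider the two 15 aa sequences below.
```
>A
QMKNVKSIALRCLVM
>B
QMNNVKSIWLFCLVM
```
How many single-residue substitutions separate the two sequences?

3

The sequences differ at residues 3, 9, 11 (1-based) — 3 in total.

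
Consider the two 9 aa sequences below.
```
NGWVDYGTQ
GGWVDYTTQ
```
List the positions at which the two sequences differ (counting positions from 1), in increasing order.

Scanning 1-based: 1: N/G; 7: G/T.

1, 7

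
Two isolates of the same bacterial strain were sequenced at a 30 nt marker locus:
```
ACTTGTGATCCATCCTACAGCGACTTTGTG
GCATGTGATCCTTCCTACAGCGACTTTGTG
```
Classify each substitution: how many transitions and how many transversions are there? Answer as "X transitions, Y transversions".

Transitions (purine↔purine or pyrimidine↔pyrimidine): 1 A→G.
Transversions (purine↔pyrimidine): 3 T→A, 12 A→T.

1 transition, 2 transversions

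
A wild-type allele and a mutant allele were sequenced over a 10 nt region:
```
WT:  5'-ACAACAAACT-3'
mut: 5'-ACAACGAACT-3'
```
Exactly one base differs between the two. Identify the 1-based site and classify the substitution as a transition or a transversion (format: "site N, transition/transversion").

Site 6 changes A→G. A is a purine and G is a purine, so this is a transition.

site 6, transition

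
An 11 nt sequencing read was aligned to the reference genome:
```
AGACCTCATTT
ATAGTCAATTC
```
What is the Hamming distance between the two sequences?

6

Mismatches (1-based): site 2: G→T; site 4: C→G; site 5: C→T; site 6: T→C; site 7: C→A; site 11: T→C.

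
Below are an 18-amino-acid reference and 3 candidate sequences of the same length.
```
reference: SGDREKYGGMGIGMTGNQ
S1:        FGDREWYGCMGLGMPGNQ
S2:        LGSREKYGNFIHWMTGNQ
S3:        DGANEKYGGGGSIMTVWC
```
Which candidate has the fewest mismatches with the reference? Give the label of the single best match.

S1 differs at 5 positions; S2 differs at 7 positions; S3 differs at 9 positions. The closest is S1.

S1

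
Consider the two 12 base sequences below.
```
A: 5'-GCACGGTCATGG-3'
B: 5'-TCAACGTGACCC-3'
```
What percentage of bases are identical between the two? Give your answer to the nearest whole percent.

7 positions differ (1, 4, 5, 8, 10, 11, 12), so 5 of 12 match: 5/12 = 41.67%.

42%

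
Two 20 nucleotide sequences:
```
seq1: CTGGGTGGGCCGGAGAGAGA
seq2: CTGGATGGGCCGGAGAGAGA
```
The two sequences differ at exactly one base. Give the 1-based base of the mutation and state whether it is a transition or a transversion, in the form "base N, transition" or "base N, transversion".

base 5, transition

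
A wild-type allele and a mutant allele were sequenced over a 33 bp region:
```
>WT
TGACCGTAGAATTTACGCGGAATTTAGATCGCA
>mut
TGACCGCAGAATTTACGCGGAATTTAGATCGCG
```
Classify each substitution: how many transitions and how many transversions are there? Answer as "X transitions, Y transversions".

Mismatches (1-based):
base 7: T→C (pyrimidine→pyrimidine, transition)
base 33: A→G (purine→purine, transition)

2 transitions, 0 transversions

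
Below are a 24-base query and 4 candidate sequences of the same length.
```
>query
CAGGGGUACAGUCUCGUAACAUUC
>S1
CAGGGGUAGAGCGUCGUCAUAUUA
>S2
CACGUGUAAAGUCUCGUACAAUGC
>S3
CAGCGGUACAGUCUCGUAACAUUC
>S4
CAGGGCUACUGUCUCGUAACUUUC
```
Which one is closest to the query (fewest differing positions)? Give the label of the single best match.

S3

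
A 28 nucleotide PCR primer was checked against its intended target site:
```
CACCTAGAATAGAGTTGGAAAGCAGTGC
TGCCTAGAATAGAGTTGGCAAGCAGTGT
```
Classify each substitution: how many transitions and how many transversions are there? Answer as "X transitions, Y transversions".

Mismatches (1-based):
position 1: C→T (pyrimidine→pyrimidine, transition)
position 2: A→G (purine→purine, transition)
position 19: A→C (purine→pyrimidine, transversion)
position 28: C→T (pyrimidine→pyrimidine, transition)

3 transitions, 1 transversion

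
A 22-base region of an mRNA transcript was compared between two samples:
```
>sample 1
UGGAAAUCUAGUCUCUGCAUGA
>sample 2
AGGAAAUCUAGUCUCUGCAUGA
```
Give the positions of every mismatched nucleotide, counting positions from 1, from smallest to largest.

Scanning 1-based: 1: U/A.

1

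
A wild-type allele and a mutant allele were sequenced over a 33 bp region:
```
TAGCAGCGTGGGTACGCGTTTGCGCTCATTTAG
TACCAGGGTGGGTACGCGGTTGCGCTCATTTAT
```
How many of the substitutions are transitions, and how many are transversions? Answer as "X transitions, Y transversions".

Transitions (purine↔purine or pyrimidine↔pyrimidine): none.
Transversions (purine↔pyrimidine): 3 G→C, 7 C→G, 19 T→G, 33 G→T.

0 transitions, 4 transversions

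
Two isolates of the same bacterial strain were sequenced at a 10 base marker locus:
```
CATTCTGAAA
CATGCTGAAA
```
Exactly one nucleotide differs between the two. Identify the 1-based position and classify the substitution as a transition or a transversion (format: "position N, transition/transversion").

position 4, transversion

Position 4 changes T→G. T is a pyrimidine and G is a purine, so this is a transversion.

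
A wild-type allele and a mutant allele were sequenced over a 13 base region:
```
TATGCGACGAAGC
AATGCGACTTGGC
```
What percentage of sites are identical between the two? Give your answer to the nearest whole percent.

4 positions differ (1, 9, 10, 11), so 9 of 13 match: 9/13 = 69.23%.

69%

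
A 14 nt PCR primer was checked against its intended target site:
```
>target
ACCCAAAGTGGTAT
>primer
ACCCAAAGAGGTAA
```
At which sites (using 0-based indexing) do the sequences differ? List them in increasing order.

8, 13

Differences at site 8 (T→A), site 13 (T→A).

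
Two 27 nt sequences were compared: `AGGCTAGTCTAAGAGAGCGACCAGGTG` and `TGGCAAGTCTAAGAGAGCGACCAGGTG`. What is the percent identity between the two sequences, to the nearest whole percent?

93%

2 positions differ (1, 5), so 25 of 27 match: 25/27 = 92.59%.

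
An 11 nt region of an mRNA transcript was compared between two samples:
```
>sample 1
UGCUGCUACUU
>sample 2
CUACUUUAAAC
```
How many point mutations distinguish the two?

9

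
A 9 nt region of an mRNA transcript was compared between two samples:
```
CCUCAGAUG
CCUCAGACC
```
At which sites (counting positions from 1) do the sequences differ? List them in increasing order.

Scanning 1-based: 8: U/C; 9: G/C.

8, 9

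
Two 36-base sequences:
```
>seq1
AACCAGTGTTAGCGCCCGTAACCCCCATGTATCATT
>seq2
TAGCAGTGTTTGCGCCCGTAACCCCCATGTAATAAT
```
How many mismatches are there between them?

The sequences differ at positions 1, 3, 11, 32, 33, 35 (1-based) — 6 in total.

6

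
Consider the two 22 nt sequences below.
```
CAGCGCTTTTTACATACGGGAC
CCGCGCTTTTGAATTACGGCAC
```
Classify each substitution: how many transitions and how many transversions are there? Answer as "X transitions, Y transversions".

Transitions (purine↔purine or pyrimidine↔pyrimidine): none.
Transversions (purine↔pyrimidine): 2 A→C, 11 T→G, 13 C→A, 14 A→T, 20 G→C.

0 transitions, 5 transversions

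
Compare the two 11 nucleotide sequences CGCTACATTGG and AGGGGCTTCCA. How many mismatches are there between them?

8

The sequences differ at sites 1, 3, 4, 5, 7, 9, 10, 11 (1-based) — 8 in total.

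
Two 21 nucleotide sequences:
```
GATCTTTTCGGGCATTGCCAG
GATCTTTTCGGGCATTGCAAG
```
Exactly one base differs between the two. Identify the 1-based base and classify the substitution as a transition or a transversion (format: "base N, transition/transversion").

base 19, transversion

Base 19 changes C→A. C is a pyrimidine and A is a purine, so this is a transversion.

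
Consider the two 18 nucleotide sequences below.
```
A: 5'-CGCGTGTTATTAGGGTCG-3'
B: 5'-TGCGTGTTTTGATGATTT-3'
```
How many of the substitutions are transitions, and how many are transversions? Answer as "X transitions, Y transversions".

3 transitions, 4 transversions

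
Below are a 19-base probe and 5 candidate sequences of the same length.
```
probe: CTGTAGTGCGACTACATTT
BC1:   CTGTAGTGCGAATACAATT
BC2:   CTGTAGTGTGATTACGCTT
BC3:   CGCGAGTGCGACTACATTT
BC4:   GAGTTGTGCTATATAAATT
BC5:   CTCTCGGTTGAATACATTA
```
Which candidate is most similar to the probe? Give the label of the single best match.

BC1

BC1 differs at 2 bases; BC2 differs at 4 bases; BC3 differs at 3 bases; BC4 differs at 9 bases; BC5 differs at 7 bases. The closest is BC1.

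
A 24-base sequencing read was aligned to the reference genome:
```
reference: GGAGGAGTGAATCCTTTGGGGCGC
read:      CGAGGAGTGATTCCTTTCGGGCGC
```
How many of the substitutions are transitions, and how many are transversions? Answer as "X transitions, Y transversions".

0 transitions, 3 transversions

Transitions (purine↔purine or pyrimidine↔pyrimidine): none.
Transversions (purine↔pyrimidine): 1 G→C, 11 A→T, 18 G→C.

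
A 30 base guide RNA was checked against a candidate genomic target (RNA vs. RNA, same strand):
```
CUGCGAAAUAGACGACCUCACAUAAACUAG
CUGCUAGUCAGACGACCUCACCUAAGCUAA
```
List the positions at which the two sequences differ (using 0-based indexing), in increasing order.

4, 6, 7, 8, 21, 25, 29

Differences at position 4 (G→U), position 6 (A→G), position 7 (A→U), position 8 (U→C), position 21 (A→C), position 25 (A→G), position 29 (G→A).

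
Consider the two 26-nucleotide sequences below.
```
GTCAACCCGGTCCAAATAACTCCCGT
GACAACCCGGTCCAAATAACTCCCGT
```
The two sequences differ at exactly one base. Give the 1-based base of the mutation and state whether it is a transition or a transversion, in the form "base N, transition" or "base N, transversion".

base 2, transversion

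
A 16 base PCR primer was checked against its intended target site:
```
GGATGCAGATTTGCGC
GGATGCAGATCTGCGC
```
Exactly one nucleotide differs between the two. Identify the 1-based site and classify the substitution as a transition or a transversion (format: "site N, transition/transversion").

Site 11 changes T→C. T is a pyrimidine and C is a pyrimidine, so this is a transition.

site 11, transition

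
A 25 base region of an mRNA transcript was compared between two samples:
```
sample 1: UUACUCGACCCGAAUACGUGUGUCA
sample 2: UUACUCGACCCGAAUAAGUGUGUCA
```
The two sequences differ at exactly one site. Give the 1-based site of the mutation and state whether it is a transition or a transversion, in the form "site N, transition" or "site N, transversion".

The sequences differ only at site 17: C→A (pyrimidine→purine), a transversion.

site 17, transversion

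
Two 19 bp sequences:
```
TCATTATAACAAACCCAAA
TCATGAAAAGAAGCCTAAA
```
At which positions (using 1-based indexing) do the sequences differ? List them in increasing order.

Differences at position 5 (T→G), position 7 (T→A), position 10 (C→G), position 13 (A→G), position 16 (C→T).

5, 7, 10, 13, 16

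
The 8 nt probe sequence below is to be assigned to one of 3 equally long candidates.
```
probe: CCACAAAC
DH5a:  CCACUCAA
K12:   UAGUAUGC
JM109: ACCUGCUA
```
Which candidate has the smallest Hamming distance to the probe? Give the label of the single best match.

DH5a

DH5a differs at 3 sites; K12 differs at 6 sites; JM109 differs at 7 sites. The closest is DH5a.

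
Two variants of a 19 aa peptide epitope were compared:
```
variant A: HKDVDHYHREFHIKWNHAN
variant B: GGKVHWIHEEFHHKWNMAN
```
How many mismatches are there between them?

9

Comparing position by position, 9 residues differ: 1 (H/G), 2 (K/G), 3 (D/K), 5 (D/H), 6 (H/W), 7 (Y/I), 9 (R/E), 13 (I/H), 17 (H/M).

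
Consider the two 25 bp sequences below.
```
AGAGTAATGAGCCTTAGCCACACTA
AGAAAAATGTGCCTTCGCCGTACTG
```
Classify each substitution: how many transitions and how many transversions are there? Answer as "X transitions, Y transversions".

Mismatches (1-based):
site 4: G→A (purine→purine, transition)
site 5: T→A (pyrimidine→purine, transversion)
site 10: A→T (purine→pyrimidine, transversion)
site 16: A→C (purine→pyrimidine, transversion)
site 20: A→G (purine→purine, transition)
site 21: C→T (pyrimidine→pyrimidine, transition)
site 25: A→G (purine→purine, transition)

4 transitions, 3 transversions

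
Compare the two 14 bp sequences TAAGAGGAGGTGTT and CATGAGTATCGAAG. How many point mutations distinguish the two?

Comparing position by position, 9 positions differ: 1 (T/C), 3 (A/T), 7 (G/T), 9 (G/T), 10 (G/C), 11 (T/G), 12 (G/A), 13 (T/A), 14 (T/G).

9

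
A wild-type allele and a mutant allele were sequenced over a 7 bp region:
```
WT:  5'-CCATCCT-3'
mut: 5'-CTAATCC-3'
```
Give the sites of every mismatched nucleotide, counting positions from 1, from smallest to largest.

Scanning 1-based: 2: C/T; 4: T/A; 5: C/T; 7: T/C.

2, 4, 5, 7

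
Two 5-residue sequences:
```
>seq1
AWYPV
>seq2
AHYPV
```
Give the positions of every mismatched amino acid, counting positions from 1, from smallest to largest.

2

Differences at position 2 (W→H).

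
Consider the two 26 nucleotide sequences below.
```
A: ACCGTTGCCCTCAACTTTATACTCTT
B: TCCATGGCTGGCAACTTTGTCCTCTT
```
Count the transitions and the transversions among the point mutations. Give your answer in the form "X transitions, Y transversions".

3 transitions, 5 transversions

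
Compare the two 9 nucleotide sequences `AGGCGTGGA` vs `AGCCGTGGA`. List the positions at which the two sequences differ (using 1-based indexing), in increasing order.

3

Differences at position 3 (G→C).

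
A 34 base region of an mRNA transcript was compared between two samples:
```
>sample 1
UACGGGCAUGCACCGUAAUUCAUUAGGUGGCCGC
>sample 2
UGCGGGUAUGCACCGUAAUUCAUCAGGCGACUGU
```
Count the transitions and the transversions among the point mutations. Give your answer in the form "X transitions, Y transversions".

7 transitions, 0 transversions

Mismatches (1-based):
site 2: A→G (purine→purine, transition)
site 7: C→U (pyrimidine→pyrimidine, transition)
site 24: U→C (pyrimidine→pyrimidine, transition)
site 28: U→C (pyrimidine→pyrimidine, transition)
site 30: G→A (purine→purine, transition)
site 32: C→U (pyrimidine→pyrimidine, transition)
site 34: C→U (pyrimidine→pyrimidine, transition)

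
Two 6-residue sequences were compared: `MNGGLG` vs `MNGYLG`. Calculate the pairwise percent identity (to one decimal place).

1 position differs (4), so 5 of 6 match: 5/6 = 83.33%.

83.3%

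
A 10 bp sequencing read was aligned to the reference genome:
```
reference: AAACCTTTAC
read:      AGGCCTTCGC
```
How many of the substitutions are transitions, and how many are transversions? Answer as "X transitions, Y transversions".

4 transitions, 0 transversions

Transitions (purine↔purine or pyrimidine↔pyrimidine): 2 A→G, 3 A→G, 8 T→C, 9 A→G.
Transversions (purine↔pyrimidine): none.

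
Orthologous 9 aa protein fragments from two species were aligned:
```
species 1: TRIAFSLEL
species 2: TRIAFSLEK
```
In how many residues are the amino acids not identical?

1

Mismatches (1-based): residue 9: L→K.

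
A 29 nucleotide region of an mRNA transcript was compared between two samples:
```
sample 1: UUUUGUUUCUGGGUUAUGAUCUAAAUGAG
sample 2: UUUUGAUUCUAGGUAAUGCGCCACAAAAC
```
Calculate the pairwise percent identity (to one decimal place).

65.5%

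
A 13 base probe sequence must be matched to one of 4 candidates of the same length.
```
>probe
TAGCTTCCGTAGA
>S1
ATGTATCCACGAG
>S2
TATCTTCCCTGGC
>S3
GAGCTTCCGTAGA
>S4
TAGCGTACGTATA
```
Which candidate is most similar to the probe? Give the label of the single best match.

S3

S1 differs at 9 sites; S2 differs at 4 sites; S3 differs at 1 site; S4 differs at 3 sites. The closest is S3.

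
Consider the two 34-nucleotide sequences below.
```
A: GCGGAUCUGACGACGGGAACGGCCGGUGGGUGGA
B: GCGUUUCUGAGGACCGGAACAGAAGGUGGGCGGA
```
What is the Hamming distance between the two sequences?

8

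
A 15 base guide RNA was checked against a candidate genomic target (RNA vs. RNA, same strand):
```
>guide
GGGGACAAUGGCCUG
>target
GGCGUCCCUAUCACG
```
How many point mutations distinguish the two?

Comparing position by position, 8 bases differ: 3 (G/C), 5 (A/U), 7 (A/C), 8 (A/C), 10 (G/A), 11 (G/U), 13 (C/A), 14 (U/C).

8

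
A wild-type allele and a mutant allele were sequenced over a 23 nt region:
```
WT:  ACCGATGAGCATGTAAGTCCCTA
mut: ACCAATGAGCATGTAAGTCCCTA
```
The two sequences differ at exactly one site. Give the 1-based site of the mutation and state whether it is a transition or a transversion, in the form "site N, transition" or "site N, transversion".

The sequences differ only at site 4: G→A (purine→purine), a transition.

site 4, transition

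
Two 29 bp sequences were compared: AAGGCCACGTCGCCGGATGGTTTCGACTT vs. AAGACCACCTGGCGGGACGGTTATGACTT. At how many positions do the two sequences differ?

Comparing position by position, 7 positions differ: 4 (G/A), 9 (G/C), 11 (C/G), 14 (C/G), 18 (T/C), 23 (T/A), 24 (C/T).

7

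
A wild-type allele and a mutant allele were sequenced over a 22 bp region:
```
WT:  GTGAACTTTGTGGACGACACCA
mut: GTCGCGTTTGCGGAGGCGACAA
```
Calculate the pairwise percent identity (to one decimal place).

59.1%

9 positions differ (3, 4, 5, 6, 11, 15, 17, 18, 21), so 13 of 22 match: 13/22 = 59.09%.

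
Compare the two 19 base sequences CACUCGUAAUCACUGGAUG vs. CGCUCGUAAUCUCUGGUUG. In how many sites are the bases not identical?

The sequences differ at sites 2, 12, 17 (1-based) — 3 in total.

3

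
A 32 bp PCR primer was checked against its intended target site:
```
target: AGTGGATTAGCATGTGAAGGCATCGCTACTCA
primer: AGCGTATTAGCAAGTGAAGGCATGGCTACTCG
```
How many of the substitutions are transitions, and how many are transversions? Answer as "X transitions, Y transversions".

2 transitions, 3 transversions

Mismatches (1-based):
position 3: T→C (pyrimidine→pyrimidine, transition)
position 5: G→T (purine→pyrimidine, transversion)
position 13: T→A (pyrimidine→purine, transversion)
position 24: C→G (pyrimidine→purine, transversion)
position 32: A→G (purine→purine, transition)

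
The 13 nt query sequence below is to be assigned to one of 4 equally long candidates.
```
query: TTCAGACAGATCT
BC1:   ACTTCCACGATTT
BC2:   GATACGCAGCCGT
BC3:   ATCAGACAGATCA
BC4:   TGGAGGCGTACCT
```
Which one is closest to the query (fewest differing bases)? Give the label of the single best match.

BC1 differs at 9 bases; BC2 differs at 8 bases; BC3 differs at 2 bases; BC4 differs at 6 bases. The closest is BC3.

BC3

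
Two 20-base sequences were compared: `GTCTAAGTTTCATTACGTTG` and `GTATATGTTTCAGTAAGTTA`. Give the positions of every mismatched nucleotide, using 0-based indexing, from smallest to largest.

Differences at position 2 (C→A), position 5 (A→T), position 12 (T→G), position 15 (C→A), position 19 (G→A).

2, 5, 12, 15, 19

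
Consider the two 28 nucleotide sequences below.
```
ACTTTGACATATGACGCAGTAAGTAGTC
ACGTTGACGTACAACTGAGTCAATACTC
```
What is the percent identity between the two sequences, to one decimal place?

Mismatches at positions 3, 9, 12, 13, 16, 17, 21, 23, 26 (1-based): 9 of 28.
Identical positions: 19/28 = 67.86% → 67.9%.

67.9%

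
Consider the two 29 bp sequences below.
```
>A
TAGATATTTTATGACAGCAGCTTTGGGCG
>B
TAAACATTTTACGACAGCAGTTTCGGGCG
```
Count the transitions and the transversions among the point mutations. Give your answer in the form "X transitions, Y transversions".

5 transitions, 0 transversions

Transitions (purine↔purine or pyrimidine↔pyrimidine): 3 G→A, 5 T→C, 12 T→C, 21 C→T, 24 T→C.
Transversions (purine↔pyrimidine): none.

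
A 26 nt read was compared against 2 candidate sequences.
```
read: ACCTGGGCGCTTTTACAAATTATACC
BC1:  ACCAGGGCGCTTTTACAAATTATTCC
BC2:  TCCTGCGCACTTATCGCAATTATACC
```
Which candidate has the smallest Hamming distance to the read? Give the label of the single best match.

Hamming distances to read — BC1: 2; BC2: 7.
Smallest is BC1 with 2 mismatches.

BC1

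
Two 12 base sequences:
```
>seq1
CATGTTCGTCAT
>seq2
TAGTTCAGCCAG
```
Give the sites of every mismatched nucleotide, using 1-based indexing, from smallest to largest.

1, 3, 4, 6, 7, 9, 12

Differences at site 1 (C→T), site 3 (T→G), site 4 (G→T), site 6 (T→C), site 7 (C→A), site 9 (T→C), site 12 (T→G).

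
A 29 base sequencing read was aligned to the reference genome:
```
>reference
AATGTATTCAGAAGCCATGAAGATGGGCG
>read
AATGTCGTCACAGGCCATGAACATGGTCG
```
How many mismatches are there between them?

6

Comparing position by position, 6 sites differ: 6 (A/C), 7 (T/G), 11 (G/C), 13 (A/G), 22 (G/C), 27 (G/T).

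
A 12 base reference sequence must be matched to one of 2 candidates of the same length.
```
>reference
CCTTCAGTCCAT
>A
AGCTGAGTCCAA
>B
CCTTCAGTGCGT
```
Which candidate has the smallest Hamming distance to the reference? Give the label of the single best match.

B

A differs at 5 bases; B differs at 2 bases. The closest is B.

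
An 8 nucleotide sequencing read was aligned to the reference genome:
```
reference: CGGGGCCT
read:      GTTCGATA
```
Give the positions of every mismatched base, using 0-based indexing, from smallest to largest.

Scanning 0-based: 0: C/G; 1: G/T; 2: G/T; 3: G/C; 5: C/A; 6: C/T; 7: T/A.

0, 1, 2, 3, 5, 6, 7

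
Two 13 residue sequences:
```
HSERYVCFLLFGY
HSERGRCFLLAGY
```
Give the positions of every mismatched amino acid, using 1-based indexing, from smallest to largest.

Differences at position 5 (Y→G), position 6 (V→R), position 11 (F→A).

5, 6, 11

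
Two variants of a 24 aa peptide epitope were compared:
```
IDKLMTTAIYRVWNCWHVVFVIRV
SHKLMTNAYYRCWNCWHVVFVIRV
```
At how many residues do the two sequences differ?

5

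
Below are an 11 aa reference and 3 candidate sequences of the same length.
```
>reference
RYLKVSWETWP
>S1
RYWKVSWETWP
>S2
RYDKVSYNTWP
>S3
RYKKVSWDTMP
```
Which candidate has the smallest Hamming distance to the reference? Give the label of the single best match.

S1

Hamming distances to reference — S1: 1; S2: 3; S3: 3.
Smallest is S1 with 1 mismatch.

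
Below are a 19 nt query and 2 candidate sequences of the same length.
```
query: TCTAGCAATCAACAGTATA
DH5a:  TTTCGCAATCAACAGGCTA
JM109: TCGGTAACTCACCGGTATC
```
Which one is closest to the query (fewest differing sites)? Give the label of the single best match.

DH5a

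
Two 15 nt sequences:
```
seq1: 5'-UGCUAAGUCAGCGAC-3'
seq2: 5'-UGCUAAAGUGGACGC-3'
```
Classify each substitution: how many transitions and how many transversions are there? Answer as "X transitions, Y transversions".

4 transitions, 3 transversions

Transitions (purine↔purine or pyrimidine↔pyrimidine): 7 G→A, 9 C→U, 10 A→G, 14 A→G.
Transversions (purine↔pyrimidine): 8 U→G, 12 C→A, 13 G→C.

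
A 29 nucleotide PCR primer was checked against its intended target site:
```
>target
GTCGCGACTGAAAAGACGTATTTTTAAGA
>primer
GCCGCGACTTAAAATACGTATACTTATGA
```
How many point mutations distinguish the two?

6

Comparing position by position, 6 sites differ: 2 (T/C), 10 (G/T), 15 (G/T), 22 (T/A), 23 (T/C), 27 (A/T).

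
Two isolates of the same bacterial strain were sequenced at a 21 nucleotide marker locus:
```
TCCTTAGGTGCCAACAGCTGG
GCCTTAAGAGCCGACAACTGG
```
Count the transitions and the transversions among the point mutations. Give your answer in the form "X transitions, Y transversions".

Mismatches (1-based):
site 1: T→G (pyrimidine→purine, transversion)
site 7: G→A (purine→purine, transition)
site 9: T→A (pyrimidine→purine, transversion)
site 13: A→G (purine→purine, transition)
site 17: G→A (purine→purine, transition)

3 transitions, 2 transversions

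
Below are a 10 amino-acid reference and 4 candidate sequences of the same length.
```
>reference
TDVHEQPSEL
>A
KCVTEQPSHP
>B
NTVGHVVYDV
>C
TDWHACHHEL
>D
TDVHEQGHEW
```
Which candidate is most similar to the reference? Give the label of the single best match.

D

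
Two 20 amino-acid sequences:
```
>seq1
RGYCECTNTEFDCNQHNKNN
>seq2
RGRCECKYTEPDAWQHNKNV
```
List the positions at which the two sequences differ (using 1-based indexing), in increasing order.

3, 7, 8, 11, 13, 14, 20

Scanning 1-based: 3: Y/R; 7: T/K; 8: N/Y; 11: F/P; 13: C/A; 14: N/W; 20: N/V.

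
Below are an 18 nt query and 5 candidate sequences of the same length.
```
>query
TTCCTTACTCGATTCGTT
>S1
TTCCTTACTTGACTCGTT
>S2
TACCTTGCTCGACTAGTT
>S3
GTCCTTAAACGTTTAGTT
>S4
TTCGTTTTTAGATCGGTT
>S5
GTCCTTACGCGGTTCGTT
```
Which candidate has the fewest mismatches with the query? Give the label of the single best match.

S1

Hamming distances to query — S1: 2; S2: 4; S3: 5; S4: 6; S5: 3.
Smallest is S1 with 2 mismatches.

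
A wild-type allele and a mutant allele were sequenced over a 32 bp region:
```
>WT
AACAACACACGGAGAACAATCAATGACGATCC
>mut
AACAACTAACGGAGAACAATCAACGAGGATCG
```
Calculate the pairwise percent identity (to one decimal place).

5 positions differ (7, 8, 24, 27, 32), so 27 of 32 match: 27/32 = 84.38%.

84.4%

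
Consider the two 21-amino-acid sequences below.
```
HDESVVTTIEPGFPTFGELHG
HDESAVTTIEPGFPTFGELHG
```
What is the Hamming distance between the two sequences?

1

Comparing position by position, 1 position differs: 5 (V/A).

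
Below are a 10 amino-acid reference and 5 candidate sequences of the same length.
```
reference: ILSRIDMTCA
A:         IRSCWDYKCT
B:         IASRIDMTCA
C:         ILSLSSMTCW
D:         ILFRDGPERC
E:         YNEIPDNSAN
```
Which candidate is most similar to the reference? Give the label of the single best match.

Hamming distances to reference — A: 6; B: 1; C: 4; D: 7; E: 9.
Smallest is B with 1 mismatch.

B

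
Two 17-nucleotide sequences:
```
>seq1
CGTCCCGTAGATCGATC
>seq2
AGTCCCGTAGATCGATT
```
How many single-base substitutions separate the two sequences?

2

The sequences differ at bases 1, 17 (1-based) — 2 in total.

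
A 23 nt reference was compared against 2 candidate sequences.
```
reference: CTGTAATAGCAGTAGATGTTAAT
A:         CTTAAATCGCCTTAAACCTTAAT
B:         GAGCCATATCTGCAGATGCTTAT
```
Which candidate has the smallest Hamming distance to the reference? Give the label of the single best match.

Hamming distances to reference — A: 8; B: 9.
Smallest is A with 8 mismatches.

A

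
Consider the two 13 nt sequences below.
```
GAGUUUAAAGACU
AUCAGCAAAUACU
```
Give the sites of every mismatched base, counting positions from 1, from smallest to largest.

1, 2, 3, 4, 5, 6, 10

Differences at site 1 (G→A), site 2 (A→U), site 3 (G→C), site 4 (U→A), site 5 (U→G), site 6 (U→C), site 10 (G→U).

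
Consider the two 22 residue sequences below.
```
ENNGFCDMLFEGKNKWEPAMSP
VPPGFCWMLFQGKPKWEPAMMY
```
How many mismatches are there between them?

The sequences differ at residues 1, 2, 3, 7, 11, 14, 21, 22 (1-based) — 8 in total.

8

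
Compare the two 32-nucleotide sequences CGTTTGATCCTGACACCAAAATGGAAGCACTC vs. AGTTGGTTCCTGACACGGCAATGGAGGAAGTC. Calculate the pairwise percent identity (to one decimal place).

71.9%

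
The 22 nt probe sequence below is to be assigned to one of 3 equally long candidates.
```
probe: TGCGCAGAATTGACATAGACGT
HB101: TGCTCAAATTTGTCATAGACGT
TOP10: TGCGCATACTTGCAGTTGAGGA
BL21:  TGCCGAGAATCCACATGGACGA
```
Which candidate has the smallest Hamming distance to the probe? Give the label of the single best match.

Hamming distances to probe — HB101: 4; TOP10: 8; BL21: 6.
Smallest is HB101 with 4 mismatches.

HB101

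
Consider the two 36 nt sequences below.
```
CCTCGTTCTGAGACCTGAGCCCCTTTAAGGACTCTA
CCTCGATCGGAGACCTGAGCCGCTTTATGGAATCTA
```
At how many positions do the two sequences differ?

Comparing position by position, 5 positions differ: 6 (T/A), 9 (T/G), 22 (C/G), 28 (A/T), 32 (C/A).

5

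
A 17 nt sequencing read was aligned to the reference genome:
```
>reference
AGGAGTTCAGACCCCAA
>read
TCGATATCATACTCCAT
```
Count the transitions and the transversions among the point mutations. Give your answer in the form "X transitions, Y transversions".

1 transition, 6 transversions

Mismatches (1-based):
position 1: A→T (purine→pyrimidine, transversion)
position 2: G→C (purine→pyrimidine, transversion)
position 5: G→T (purine→pyrimidine, transversion)
position 6: T→A (pyrimidine→purine, transversion)
position 10: G→T (purine→pyrimidine, transversion)
position 13: C→T (pyrimidine→pyrimidine, transition)
position 17: A→T (purine→pyrimidine, transversion)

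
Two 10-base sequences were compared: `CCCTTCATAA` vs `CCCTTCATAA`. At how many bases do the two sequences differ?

The two sequences are identical at every position.

0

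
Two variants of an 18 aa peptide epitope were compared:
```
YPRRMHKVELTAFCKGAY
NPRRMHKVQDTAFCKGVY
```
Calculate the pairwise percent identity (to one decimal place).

77.8%

Mismatches at positions 1, 9, 10, 17 (1-based): 4 of 18.
Identical positions: 14/18 = 77.78% → 77.8%.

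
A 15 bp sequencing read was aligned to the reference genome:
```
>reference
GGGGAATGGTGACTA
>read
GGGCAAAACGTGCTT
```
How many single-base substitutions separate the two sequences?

Comparing position by position, 8 sites differ: 4 (G/C), 7 (T/A), 8 (G/A), 9 (G/C), 10 (T/G), 11 (G/T), 12 (A/G), 15 (A/T).

8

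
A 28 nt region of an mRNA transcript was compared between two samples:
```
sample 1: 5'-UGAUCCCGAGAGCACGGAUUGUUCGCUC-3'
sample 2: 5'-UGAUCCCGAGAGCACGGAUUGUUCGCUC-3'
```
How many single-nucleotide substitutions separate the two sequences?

No positions differ; the sequences are identical.

0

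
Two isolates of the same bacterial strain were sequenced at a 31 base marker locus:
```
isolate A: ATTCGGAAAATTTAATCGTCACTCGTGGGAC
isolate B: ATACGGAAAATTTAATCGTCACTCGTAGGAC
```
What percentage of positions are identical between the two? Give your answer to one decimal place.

2 positions differ (3, 27), so 29 of 31 match: 29/31 = 93.55%.

93.5%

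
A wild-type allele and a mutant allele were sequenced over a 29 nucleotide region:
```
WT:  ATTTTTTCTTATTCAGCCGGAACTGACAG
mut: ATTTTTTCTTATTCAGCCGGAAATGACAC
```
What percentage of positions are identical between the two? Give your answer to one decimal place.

Mismatches at positions 23, 29 (1-based): 2 of 29.
Identical positions: 27/29 = 93.1% → 93.1%.

93.1%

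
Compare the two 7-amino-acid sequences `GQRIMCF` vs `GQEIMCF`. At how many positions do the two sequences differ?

1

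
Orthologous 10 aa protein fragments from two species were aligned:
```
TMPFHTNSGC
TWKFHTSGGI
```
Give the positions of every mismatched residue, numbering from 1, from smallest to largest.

2, 3, 7, 8, 10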